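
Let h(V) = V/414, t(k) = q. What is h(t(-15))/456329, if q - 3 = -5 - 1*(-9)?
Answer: 7/188920206 ≈ 3.7053e-8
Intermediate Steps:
q = 7 (q = 3 + (-5 - 1*(-9)) = 3 + (-5 + 9) = 3 + 4 = 7)
t(k) = 7
h(V) = V/414 (h(V) = V*(1/414) = V/414)
h(t(-15))/456329 = ((1/414)*7)/456329 = (7/414)*(1/456329) = 7/188920206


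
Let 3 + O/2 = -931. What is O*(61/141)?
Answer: -113948/141 ≈ -808.14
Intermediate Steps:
O = -1868 (O = -6 + 2*(-931) = -6 - 1862 = -1868)
O*(61/141) = -113948/141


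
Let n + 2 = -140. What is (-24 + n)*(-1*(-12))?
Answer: -1992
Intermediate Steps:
n = -142 (n = -2 - 140 = -142)
(-24 + n)*(-1*(-12)) = (-24 - 142)*(-1*(-12)) = -166*12 = -1992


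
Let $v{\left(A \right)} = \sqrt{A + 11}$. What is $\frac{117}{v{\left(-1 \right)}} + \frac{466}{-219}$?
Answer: $- \frac{466}{219} + \frac{117 \sqrt{10}}{10} \approx 34.871$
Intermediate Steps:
$v{\left(A \right)} = \sqrt{11 + A}$
$\frac{117}{v{\left(-1 \right)}} + \frac{466}{-219} = \frac{117}{\sqrt{11 - 1}} + \frac{466}{-219} = \frac{117}{\sqrt{10}} + 466 \left(- \frac{1}{219}\right) = 117 \frac{\sqrt{10}}{10} - \frac{466}{219} = \frac{117 \sqrt{10}}{10} - \frac{466}{219} = - \frac{466}{219} + \frac{117 \sqrt{10}}{10}$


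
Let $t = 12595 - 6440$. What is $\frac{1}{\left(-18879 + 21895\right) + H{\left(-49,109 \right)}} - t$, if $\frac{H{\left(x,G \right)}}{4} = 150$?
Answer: $- \frac{22256479}{3616} \approx -6155.0$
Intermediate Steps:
$t = 6155$
$H{\left(x,G \right)} = 600$ ($H{\left(x,G \right)} = 4 \cdot 150 = 600$)
$\frac{1}{\left(-18879 + 21895\right) + H{\left(-49,109 \right)}} - t = \frac{1}{\left(-18879 + 21895\right) + 600} - 6155 = \frac{1}{3016 + 600} - 6155 = \frac{1}{3616} - 6155 = - \frac{22256479}{3616}$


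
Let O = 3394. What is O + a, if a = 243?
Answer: 3637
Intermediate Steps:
O + a = 3394 + 243 = 3637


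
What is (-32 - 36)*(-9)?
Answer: 612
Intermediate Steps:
(-32 - 36)*(-9) = -68*(-9) = 612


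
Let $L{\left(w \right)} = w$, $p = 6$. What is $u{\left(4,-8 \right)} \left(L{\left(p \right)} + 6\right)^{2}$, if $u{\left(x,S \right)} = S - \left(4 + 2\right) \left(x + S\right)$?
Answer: $2304$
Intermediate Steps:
$u{\left(x,S \right)} = - 6 x - 5 S$ ($u{\left(x,S \right)} = S - 6 \left(S + x\right) = S - \left(6 S + 6 x\right) = - 6 x - 5 S$)
$u{\left(4,-8 \right)} \left(L{\left(p \right)} + 6\right)^{2} = \left(\left(-6\right) 4 - -40\right) \left(6 + 6\right)^{2} = \left(-24 + 40\right) 12^{2} = 16 \cdot 144 = 2304$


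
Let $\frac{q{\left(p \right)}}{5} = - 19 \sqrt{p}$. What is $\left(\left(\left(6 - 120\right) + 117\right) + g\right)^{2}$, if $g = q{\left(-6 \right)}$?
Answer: $\left(3 - 95 i \sqrt{6}\right)^{2} \approx -54141.0 - 1396.2 i$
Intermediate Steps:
$q{\left(p \right)} = - 95 \sqrt{p}$ ($q{\left(p \right)} = 5 \left(- 19 \sqrt{p}\right) = - 95 \sqrt{p}$)
$g = - 95 i \sqrt{6}$ ($g = - 95 \sqrt{-6} = - 95 i \sqrt{6} \approx - 232.7 i$)
$\left(\left(\left(6 - 120\right) + 117\right) + g\right)^{2} = \left(\left(\left(6 - 120\right) + 117\right) - 95 i \sqrt{6}\right)^{2} = \left(\left(-114 + 117\right) - 95 i \sqrt{6}\right)^{2} = \left(3 - 95 i \sqrt{6}\right)^{2}$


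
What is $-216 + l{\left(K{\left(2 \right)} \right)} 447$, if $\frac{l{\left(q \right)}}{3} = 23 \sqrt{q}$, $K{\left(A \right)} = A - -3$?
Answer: $-216 + 30843 \sqrt{5} \approx 68751.0$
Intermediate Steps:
$K{\left(A \right)} = 3 + A$ ($K{\left(A \right)} = A + 3 = 3 + A$)
$l{\left(q \right)} = 69 \sqrt{q}$ ($l{\left(q \right)} = 3 \cdot 23 \sqrt{q} = 69 \sqrt{q}$)
$-216 + l{\left(K{\left(2 \right)} \right)} 447 = -216 + 69 \sqrt{3 + 2} \cdot 447 = -216 + 69 \sqrt{5} \cdot 447 = -216 + 30843 \sqrt{5}$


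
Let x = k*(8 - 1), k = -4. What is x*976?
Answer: -27328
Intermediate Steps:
x = -28 (x = -4*(8 - 1) = -4*7 = -28)
x*976 = -28*976 = -27328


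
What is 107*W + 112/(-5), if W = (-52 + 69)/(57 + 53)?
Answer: -129/22 ≈ -5.8636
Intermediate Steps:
W = 17/110 ≈ 0.15455
107*W + 112/(-5) = 107*(17/110) + 112/(-5) = 1819/110 + 112*(-1/5) = 1819/110 - 112/5 = -129/22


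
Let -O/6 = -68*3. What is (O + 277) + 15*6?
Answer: 1591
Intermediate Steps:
O = 1224 (O = -(-408)*3 = -6*(-204) = 1224)
(O + 277) + 15*6 = (1224 + 277) + 15*6 = 1501 + 90 = 1591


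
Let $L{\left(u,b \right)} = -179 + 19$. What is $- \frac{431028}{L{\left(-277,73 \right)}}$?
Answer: $\frac{107757}{40} \approx 2693.9$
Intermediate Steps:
$L{\left(u,b \right)} = -160$
$- \frac{431028}{L{\left(-277,73 \right)}} = - \frac{431028}{-160} = \left(-431028\right) \left(- \frac{1}{160}\right) = \frac{107757}{40}$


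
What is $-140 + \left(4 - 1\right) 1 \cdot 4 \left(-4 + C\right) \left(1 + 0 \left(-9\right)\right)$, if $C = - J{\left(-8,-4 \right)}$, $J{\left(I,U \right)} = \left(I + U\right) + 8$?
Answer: $-140$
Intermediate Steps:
$J{\left(I,U \right)} = 8 + I + U$
$C = 4$ ($C = - (8 - 8 - 4) = \left(-1\right) \left(-4\right) = 4$)
$-140 + \left(4 - 1\right) 1 \cdot 4 \left(-4 + C\right) \left(1 + 0 \left(-9\right)\right) = -140 + \left(4 - 1\right) 1 \cdot 4 \left(-4 + 4\right) \left(1 + 0 \left(-9\right)\right) = -140 + \left(4 - 1\right) 1 \cdot 4 \cdot 0 \left(1 + 0\right) = -140 + 3 \cdot 1 \cdot 4 \cdot 0 \cdot 1 = -140 + 3 \cdot 4 \cdot 0 = -140 + 12 \cdot 0 = -140 + 0 = -140$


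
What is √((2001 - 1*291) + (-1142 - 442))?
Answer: 3*√14 ≈ 11.225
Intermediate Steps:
√((2001 - 1*291) + (-1142 - 442)) = √((2001 - 291) - 1584) = √(1710 - 1584) = √126 = 3*√14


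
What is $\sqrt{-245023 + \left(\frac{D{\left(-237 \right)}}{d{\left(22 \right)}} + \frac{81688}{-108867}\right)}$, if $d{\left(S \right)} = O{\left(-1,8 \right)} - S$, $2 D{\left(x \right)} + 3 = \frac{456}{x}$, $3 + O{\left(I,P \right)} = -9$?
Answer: $\frac{5 i \sqrt{838055100143811405009}}{292416762} \approx 495.0 i$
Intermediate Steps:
$O{\left(I,P \right)} = -12$ ($O{\left(I,P \right)} = -3 - 9 = -12$)
$D{\left(x \right)} = - \frac{3}{2} + \frac{228}{x}$ ($D{\left(x \right)} = - \frac{3}{2} + \frac{456 \frac{1}{x}}{2} = - \frac{3}{2} + \frac{228}{x}$)
$d{\left(S \right)} = -12 - S$
$\sqrt{-245023 + \left(\frac{D{\left(-237 \right)}}{d{\left(22 \right)}} + \frac{81688}{-108867}\right)} = \sqrt{-245023 + \left(\frac{- \frac{3}{2} + \frac{228}{-237}}{-12 - 22} + \frac{81688}{-108867}\right)} = \sqrt{-245023 + \left(\frac{- \frac{3}{2} + 228 \left(- \frac{1}{237}\right)}{-12 - 22} + 81688 \left(- \frac{1}{108867}\right)\right)} = \sqrt{-245023 - \left(\frac{81688}{108867} - \frac{- \frac{3}{2} - \frac{76}{79}}{-34}\right)} = \sqrt{-245023 - \frac{396478673}{584833524}} = \sqrt{- \frac{143298061029725}{584833524}} = \frac{5 i \sqrt{838055100143811405009}}{292416762}$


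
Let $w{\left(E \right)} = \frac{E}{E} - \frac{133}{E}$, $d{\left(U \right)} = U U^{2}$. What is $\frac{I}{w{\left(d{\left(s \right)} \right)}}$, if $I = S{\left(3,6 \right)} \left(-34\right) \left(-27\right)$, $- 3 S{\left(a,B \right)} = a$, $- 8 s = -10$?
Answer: $\frac{114750}{8387} \approx 13.682$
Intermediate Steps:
$s = \frac{5}{4}$ ($s = \left(- \frac{1}{8}\right) \left(-10\right) = \frac{5}{4} \approx 1.25$)
$d{\left(U \right)} = U^{3}$
$S{\left(a,B \right)} = - \frac{a}{3}$
$I = -918$ ($I = \left(- \frac{1}{3}\right) 3 \left(-34\right) \left(-27\right) = \left(-1\right) \left(-34\right) \left(-27\right) = 34 \left(-27\right) = -918$)
$w{\left(E \right)} = 1 - \frac{133}{E}$
$\frac{I}{w{\left(d{\left(s \right)} \right)}} = - \frac{918}{\frac{1}{\left(\frac{5}{4}\right)^{3}} \left(-133 + \left(\frac{5}{4}\right)^{3}\right)} = - \frac{918}{\frac{1}{\frac{125}{64}} \left(-133 + \frac{125}{64}\right)} = - \frac{918}{\frac{64}{125} \left(- \frac{8387}{64}\right)} = - \frac{918}{- \frac{8387}{125}} = \left(-918\right) \left(- \frac{125}{8387}\right) = \frac{114750}{8387}$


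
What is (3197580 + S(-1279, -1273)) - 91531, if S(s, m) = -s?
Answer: 3107328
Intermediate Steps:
(3197580 + S(-1279, -1273)) - 91531 = (3197580 - 1*(-1279)) - 91531 = (3197580 + 1279) - 91531 = 3198859 - 91531 = 3107328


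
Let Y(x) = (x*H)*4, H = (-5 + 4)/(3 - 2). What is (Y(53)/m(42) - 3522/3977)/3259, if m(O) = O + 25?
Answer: -1079098/868389881 ≈ -0.0012426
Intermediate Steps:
H = -1 (H = -1/1 = -1*1 = -1)
Y(x) = -4*x (Y(x) = (x*(-1))*4 = -x*4 = -4*x)
m(O) = 25 + O
(Y(53)/m(42) - 3522/3977)/3259 = ((-4*53)/(25 + 42) - 3522/3977)/3259 = (-212/67 - 3522*1/3977)*(1/3259) = (-212*1/67 - 3522/3977)*(1/3259) = (-212/67 - 3522/3977)*(1/3259) = -1079098/266459*1/3259 = -1079098/868389881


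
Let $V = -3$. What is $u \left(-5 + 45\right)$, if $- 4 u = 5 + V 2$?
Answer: $10$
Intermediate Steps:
$u = \frac{1}{4}$ ($u = - \frac{5 - 6}{4} = \left(- \frac{1}{4}\right) \left(-1\right) = \frac{1}{4} \approx 0.25$)
$u \left(-5 + 45\right) = \frac{-5 + 45}{4} = \frac{1}{4} \cdot 40 = 10$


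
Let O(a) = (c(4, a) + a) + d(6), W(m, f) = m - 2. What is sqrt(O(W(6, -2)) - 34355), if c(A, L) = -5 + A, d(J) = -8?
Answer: 2*I*sqrt(8590) ≈ 185.36*I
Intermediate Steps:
W(m, f) = -2 + m
O(a) = -9 + a (O(a) = ((-5 + 4) + a) - 8 = (-1 + a) - 8 = -9 + a)
sqrt(O(W(6, -2)) - 34355) = sqrt((-9 + (-2 + 6)) - 34355) = sqrt((-9 + 4) - 34355) = sqrt(-5 - 34355) = sqrt(-34360) = 2*I*sqrt(8590)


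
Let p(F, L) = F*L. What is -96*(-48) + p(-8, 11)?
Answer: 4520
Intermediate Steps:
-96*(-48) + p(-8, 11) = -96*(-48) - 8*11 = 4608 - 88 = 4520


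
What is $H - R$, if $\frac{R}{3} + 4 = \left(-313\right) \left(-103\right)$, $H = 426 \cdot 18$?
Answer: $-89037$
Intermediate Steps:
$H = 7668$
$R = 96705$ ($R = -12 + 3 \left(\left(-313\right) \left(-103\right)\right) = -12 + 3 \cdot 32239 = -12 + 96717 = 96705$)
$H - R = 7668 - 96705 = -89037$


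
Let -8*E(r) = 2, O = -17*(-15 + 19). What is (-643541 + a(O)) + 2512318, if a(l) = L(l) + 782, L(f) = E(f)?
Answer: 7478235/4 ≈ 1.8696e+6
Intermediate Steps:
O = -68 (O = -17*4 = -68)
E(r) = -1/4 (E(r) = -1/8*2 = -1/4)
L(f) = -1/4
a(l) = 3127/4 (a(l) = -1/4 + 782 = 3127/4)
(-643541 + a(O)) + 2512318 = (-643541 + 3127/4) + 2512318 = -2571037/4 + 2512318 = 7478235/4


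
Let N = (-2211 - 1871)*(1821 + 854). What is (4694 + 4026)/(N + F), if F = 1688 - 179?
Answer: -8720/10917841 ≈ -0.00079869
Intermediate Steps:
N = -10919350 (N = -4082*2675 = -10919350)
F = 1509
(4694 + 4026)/(N + F) = (4694 + 4026)/(-10919350 + 1509) = 8720/(-10917841) = 8720*(-1/10917841) = -8720/10917841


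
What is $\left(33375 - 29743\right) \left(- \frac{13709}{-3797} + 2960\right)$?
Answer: $\frac{40870274928}{3797} \approx 1.0764 \cdot 10^{7}$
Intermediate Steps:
$\left(33375 - 29743\right) \left(- \frac{13709}{-3797} + 2960\right) = 3632 \left(\left(-13709\right) \left(- \frac{1}{3797}\right) + 2960\right) = 3632 \left(\frac{13709}{3797} + 2960\right) = 3632 \cdot \frac{11252829}{3797} = \frac{40870274928}{3797}$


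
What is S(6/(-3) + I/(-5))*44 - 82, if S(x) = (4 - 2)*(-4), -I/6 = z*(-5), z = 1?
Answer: -434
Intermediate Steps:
I = 30 (I = -6*(-5) = 30)
S(x) = -8 (S(x) = 2*(-4) = -8)
S(6/(-3) + I/(-5))*44 - 82 = -8*44 - 82 = -352 - 82 = -434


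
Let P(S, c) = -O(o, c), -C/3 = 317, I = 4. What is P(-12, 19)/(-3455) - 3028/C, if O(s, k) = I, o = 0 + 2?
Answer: 10465544/3285705 ≈ 3.1852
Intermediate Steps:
o = 2
O(s, k) = 4
C = -951 (C = -3*317 = -951)
P(S, c) = -4 (P(S, c) = -1*4 = -4)
P(-12, 19)/(-3455) - 3028/C = -4/(-3455) - 3028/(-951) = -4*(-1/3455) - 3028*(-1/951) = 4/3455 + 3028/951 = 10465544/3285705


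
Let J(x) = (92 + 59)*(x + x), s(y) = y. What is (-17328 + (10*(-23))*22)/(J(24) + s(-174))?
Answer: -11194/3537 ≈ -3.1648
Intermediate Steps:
J(x) = 302*x (J(x) = 151*(2*x) = 302*x)
(-17328 + (10*(-23))*22)/(J(24) + s(-174)) = (-17328 + (10*(-23))*22)/(302*24 - 174) = (-17328 - 230*22)/(7248 - 174) = (-17328 - 5060)/7074 = -22388*1/7074 = -11194/3537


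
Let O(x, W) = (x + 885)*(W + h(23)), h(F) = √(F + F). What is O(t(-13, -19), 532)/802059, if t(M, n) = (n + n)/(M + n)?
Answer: 1885807/3208236 + 14179*√46/12832944 ≈ 0.59530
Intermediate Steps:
h(F) = √2*√F (h(F) = √(2*F) = √2*√F)
t(M, n) = 2*n/(M + n) (t(M, n) = (2*n)/(M + n) = 2*n/(M + n))
O(x, W) = (885 + x)*(W + √46) (O(x, W) = (x + 885)*(W + √2*√23) = (885 + x)*(W + √46))
O(t(-13, -19), 532)/802059 = (885*532 + 885*√46 + 532*(2*(-19)/(-13 - 19)) + (2*(-19)/(-13 - 19))*√46)/802059 = (470820 + 885*√46 + 532*(2*(-19)/(-32)) + (2*(-19)/(-32))*√46)*(1/802059) = (470820 + 885*√46 + 532*(2*(-19)*(-1/32)) + (2*(-19)*(-1/32))*√46)*(1/802059) = (470820 + 885*√46 + 532*(19/16) + 19*√46/16)*(1/802059) = (470820 + 885*√46 + 2527/4 + 19*√46/16)*(1/802059) = (1885807/4 + 14179*√46/16)*(1/802059) = 1885807/3208236 + 14179*√46/12832944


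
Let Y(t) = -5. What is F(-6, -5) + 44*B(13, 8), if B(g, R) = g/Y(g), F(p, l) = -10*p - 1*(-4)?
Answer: -252/5 ≈ -50.400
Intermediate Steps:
F(p, l) = 4 - 10*p (F(p, l) = -10*p + 4 = 4 - 10*p)
B(g, R) = -g/5 (B(g, R) = g/(-5) = g*(-⅕) = -g/5)
F(-6, -5) + 44*B(13, 8) = (4 - 10*(-6)) + 44*(-⅕*13) = (4 + 60) + 44*(-13/5) = 64 - 572/5 = -252/5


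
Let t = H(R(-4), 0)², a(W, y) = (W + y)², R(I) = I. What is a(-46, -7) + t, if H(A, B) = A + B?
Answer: 2825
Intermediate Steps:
t = 16 (t = (-4 + 0)² = (-4)² = 16)
a(-46, -7) + t = (-46 - 7)² + 16 = (-53)² + 16 = 2809 + 16 = 2825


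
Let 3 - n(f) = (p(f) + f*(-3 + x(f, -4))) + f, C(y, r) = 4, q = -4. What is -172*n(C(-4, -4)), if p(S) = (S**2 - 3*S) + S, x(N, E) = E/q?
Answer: 172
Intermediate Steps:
x(N, E) = -E/4 (x(N, E) = E/(-4) = E*(-1/4) = -E/4)
p(S) = S**2 - 2*S
n(f) = 3 + f - f*(-2 + f) (n(f) = 3 - ((f*(-2 + f) + f*(-3 - 1/4*(-4))) + f) = 3 - ((f*(-2 + f) + f*(-3 + 1)) + f) = 3 - ((f*(-2 + f) + f*(-2)) + f) = 3 - ((f*(-2 + f) - 2*f) + f) = 3 - ((-2*f + f*(-2 + f)) + f) = 3 - (-f + f*(-2 + f)) = 3 + (f - f*(-2 + f)) = 3 + f - f*(-2 + f))
-172*n(C(-4, -4)) = -172*(3 + 4 - 1*4*(-2 + 4)) = -172*(3 + 4 - 1*4*2) = -172*(3 + 4 - 8) = -172*(-1) = 172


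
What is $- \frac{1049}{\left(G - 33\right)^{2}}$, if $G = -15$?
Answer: $- \frac{1049}{2304} \approx -0.4553$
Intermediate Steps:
$- \frac{1049}{\left(G - 33\right)^{2}} = - \frac{1049}{\left(-15 - 33\right)^{2}} = - \frac{1049}{\left(-48\right)^{2}} = - \frac{1049}{2304}$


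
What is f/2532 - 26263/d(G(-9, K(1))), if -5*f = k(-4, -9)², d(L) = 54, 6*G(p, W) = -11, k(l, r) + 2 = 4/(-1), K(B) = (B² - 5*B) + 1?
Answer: -27707627/56970 ≈ -486.35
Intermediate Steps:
K(B) = 1 + B² - 5*B
k(l, r) = -6 (k(l, r) = -2 + 4/(-1) = -2 + 4*(-1) = -2 - 4 = -6)
G(p, W) = -11/6 (G(p, W) = (⅙)*(-11) = -11/6)
f = -36/5 (f = -⅕*(-6)² = -⅕*36 = -36/5 ≈ -7.2000)
f/2532 - 26263/d(G(-9, K(1))) = -36/5/2532 - 26263/54 = -36/5*1/2532 - 26263*1/54 = -3/1055 - 26263/54 = -27707627/56970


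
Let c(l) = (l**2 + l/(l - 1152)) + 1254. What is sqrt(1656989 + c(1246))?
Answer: 2*sqrt(1773148978)/47 ≈ 1791.9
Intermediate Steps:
c(l) = 1254 + l**2 + l/(-1152 + l) (c(l) = (l**2 + l/(-1152 + l)) + 1254 = 1254 + l**2 + l/(-1152 + l))
sqrt(1656989 + c(1246)) = sqrt(1656989 + (-1444608 + 1246**3 - 1152*1246**2 + 1255*1246)/(-1152 + 1246)) = sqrt(1656989 + (-1444608 + 1934434936 - 1152*1552516 + 1563730)/94) = sqrt(1656989 + (-1444608 + 1934434936 - 1788498432 + 1563730)/94) = sqrt(1656989 + (1/94)*146055626) = sqrt(1656989 + 73027813/47) = sqrt(150906296/47) = 2*sqrt(1773148978)/47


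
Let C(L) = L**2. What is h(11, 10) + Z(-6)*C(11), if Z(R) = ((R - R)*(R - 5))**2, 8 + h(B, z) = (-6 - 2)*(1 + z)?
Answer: -96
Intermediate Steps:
h(B, z) = -16 - 8*z (h(B, z) = -8 + (-6 - 2)*(1 + z) = -8 - 8*(1 + z) = -8 + (-8 - 8*z) = -16 - 8*z)
Z(R) = 0 (Z(R) = (0*(-5 + R))**2 = 0**2 = 0)
h(11, 10) + Z(-6)*C(11) = (-16 - 8*10) + 0*11**2 = (-16 - 80) + 0*121 = -96 + 0 = -96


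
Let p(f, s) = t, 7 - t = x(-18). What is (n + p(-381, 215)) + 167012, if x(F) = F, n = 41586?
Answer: 208623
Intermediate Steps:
t = 25 (t = 7 - 1*(-18) = 7 + 18 = 25)
p(f, s) = 25
(n + p(-381, 215)) + 167012 = (41586 + 25) + 167012 = 41611 + 167012 = 208623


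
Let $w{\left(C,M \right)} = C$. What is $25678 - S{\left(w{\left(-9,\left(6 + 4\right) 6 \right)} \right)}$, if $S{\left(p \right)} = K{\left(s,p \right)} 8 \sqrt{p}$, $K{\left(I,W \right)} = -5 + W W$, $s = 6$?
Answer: $25678 - 1824 i \approx 25678.0 - 1824.0 i$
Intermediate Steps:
$K{\left(I,W \right)} = -5 + W^{2}$
$S{\left(p \right)} = 8 \sqrt{p} \left(-5 + p^{2}\right)$ ($S{\left(p \right)} = \left(-5 + p^{2}\right) 8 \sqrt{p} = 8 \sqrt{p} \left(-5 + p^{2}\right)$)
$25678 - S{\left(w{\left(-9,\left(6 + 4\right) 6 \right)} \right)} = 25678 - 8 \sqrt{-9} \left(-5 + \left(-9\right)^{2}\right) = 25678 - 8 \cdot 3 i \left(-5 + 81\right) = 25678 - 8 \cdot 3 i 76 = 25678 - 1824 i$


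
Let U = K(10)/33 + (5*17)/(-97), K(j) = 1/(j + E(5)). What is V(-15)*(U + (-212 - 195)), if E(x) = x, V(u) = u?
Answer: 19584083/3201 ≈ 6118.1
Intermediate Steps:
K(j) = 1/(5 + j) (K(j) = 1/(j + 5) = 1/(5 + j))
U = -41978/48015 (U = 1/((5 + 10)*33) + (5*17)/(-97) = (1/33)/15 + 85*(-1/97) = (1/15)*(1/33) - 85/97 = 1/495 - 85/97 = -41978/48015 ≈ -0.87427)
V(-15)*(U + (-212 - 195)) = -15*(-41978/48015 + (-212 - 195)) = -15*(-41978/48015 - 407) = -15*(-19584083/48015) = 19584083/3201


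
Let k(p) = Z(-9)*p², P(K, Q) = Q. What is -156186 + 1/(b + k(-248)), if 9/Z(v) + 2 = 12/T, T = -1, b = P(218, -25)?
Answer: -43254619405/276943 ≈ -1.5619e+5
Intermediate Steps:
b = -25
Z(v) = -9/14 (Z(v) = 9/(-2 + 12/(-1)) = 9/(-2 + 12*(-1)) = 9/(-2 - 12) = 9/(-14) = 9*(-1/14) = -9/14)
k(p) = -9*p²/14
-156186 + 1/(b + k(-248)) = -156186 + 1/(-25 - 9/14*(-248)²) = -156186 + 1/(-25 - 9/14*61504) = -156186 + 1/(-25 - 276768/7) = -156186 + 1/(-276943/7) = -156186 - 7/276943 = -43254619405/276943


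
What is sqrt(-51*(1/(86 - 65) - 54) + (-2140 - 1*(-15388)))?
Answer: sqrt(783979)/7 ≈ 126.49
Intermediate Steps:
sqrt(-51*(1/(86 - 65) - 54) + (-2140 - 1*(-15388))) = sqrt(-51*(1/21 - 54) + (-2140 + 15388)) = sqrt(-51*(1/21 - 54) + 13248) = sqrt(-51*(-1133/21) + 13248) = sqrt(19261/7 + 13248) = sqrt(111997/7) = sqrt(783979)/7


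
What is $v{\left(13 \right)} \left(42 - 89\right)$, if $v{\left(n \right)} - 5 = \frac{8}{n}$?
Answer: $- \frac{3431}{13} \approx -263.92$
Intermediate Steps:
$v{\left(n \right)} = 5 + \frac{8}{n}$
$v{\left(13 \right)} \left(42 - 89\right) = \left(5 + \frac{8}{13}\right) \left(42 - 89\right) = \left(5 + 8 \cdot \frac{1}{13}\right) \left(-47\right) = \left(5 + \frac{8}{13}\right) \left(-47\right) = \frac{73}{13} \left(-47\right) = - \frac{3431}{13}$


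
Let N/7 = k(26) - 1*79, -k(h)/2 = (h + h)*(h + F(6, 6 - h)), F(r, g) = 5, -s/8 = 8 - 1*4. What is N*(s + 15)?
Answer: 393057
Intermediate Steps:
s = -32 (s = -8*(8 - 1*4) = -8*(8 - 4) = -8*4 = -32)
k(h) = -4*h*(5 + h) (k(h) = -2*(h + h)*(h + 5) = -2*2*h*(5 + h) = -4*h*(5 + h))
N = -23121 (N = 7*(-4*26*(5 + 26) - 1*79) = 7*(-4*26*31 - 79) = 7*(-3224 - 79) = 7*(-3303) = -23121)
N*(s + 15) = -23121*(-32 + 15) = -23121*(-17) = 393057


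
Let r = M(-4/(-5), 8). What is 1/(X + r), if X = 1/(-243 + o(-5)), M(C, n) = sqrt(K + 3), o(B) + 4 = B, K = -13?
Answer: -252/635041 - 63504*I*sqrt(10)/635041 ≈ -0.00039682 - 0.31623*I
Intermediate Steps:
o(B) = -4 + B
M(C, n) = I*sqrt(10) (M(C, n) = sqrt(-13 + 3) = sqrt(-10) = I*sqrt(10))
r = I*sqrt(10) ≈ 3.1623*I
X = -1/252 (X = 1/(-243 + (-4 - 5)) = 1/(-243 - 9) = 1/(-252) = -1/252 ≈ -0.0039683)
1/(X + r) = 1/(-1/252 + I*sqrt(10))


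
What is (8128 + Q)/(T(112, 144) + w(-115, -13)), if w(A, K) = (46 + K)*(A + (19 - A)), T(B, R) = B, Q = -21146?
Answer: -13018/739 ≈ -17.616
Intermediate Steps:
w(A, K) = 874 + 19*K (w(A, K) = (46 + K)*19 = 874 + 19*K)
(8128 + Q)/(T(112, 144) + w(-115, -13)) = (8128 - 21146)/(112 + (874 + 19*(-13))) = -13018/(112 + (874 - 247)) = -13018/(112 + 627) = -13018/739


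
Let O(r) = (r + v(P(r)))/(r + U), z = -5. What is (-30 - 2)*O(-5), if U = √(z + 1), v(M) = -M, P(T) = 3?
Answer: -1280/29 - 512*I/29 ≈ -44.138 - 17.655*I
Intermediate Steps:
U = 2*I (U = √(-5 + 1) = √(-4) = 2*I ≈ 2.0*I)
O(r) = (-3 + r)/(r + 2*I) (O(r) = (r - 1*3)/(r + 2*I) = (r - 3)/(r + 2*I) = (-3 + r)/(r + 2*I))
(-30 - 2)*O(-5) = (-30 - 2)*((-3 - 5)/(-5 + 2*I)) = -32*(-5 - 2*I)/29*(-8) = -(-256)*(-5 - 2*I)/29 = 256*(-5 - 2*I)/29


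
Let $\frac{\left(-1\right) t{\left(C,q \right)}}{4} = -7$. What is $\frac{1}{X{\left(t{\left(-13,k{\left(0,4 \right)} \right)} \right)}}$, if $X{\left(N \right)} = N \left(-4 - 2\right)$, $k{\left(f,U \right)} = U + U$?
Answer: $- \frac{1}{168} \approx -0.0059524$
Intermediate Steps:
$k{\left(f,U \right)} = 2 U$
$t{\left(C,q \right)} = 28$ ($t{\left(C,q \right)} = \left(-4\right) \left(-7\right) = 28$)
$X{\left(N \right)} = - 6 N$ ($X{\left(N \right)} = N \left(-6\right) = - 6 N$)
$\frac{1}{X{\left(t{\left(-13,k{\left(0,4 \right)} \right)} \right)}} = \frac{1}{\left(-6\right) 28} = \frac{1}{-168} = - \frac{1}{168}$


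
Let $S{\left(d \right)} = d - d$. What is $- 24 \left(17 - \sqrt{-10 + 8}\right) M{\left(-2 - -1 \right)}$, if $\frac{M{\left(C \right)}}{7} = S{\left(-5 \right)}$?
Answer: $0$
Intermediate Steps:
$S{\left(d \right)} = 0$
$M{\left(C \right)} = 0$ ($M{\left(C \right)} = 7 \cdot 0 = 0$)
$- 24 \left(17 - \sqrt{-10 + 8}\right) M{\left(-2 - -1 \right)} = - 24 \left(17 - \sqrt{-10 + 8}\right) 0 = - 24 \left(17 - \sqrt{-2}\right) 0 = - 24 \left(17 - i \sqrt{2}\right) 0 = \left(-408 + 24 i \sqrt{2}\right) 0 = 0$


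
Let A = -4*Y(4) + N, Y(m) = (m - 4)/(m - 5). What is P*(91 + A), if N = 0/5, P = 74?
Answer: 6734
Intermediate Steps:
Y(m) = (-4 + m)/(-5 + m)
N = 0 (N = 0*(⅕) = 0)
A = 0 (A = -4*(-4 + 4)/(-5 + 4) + 0 = -4*0/(-1) + 0 = -(-4)*0 + 0 = -4*0 + 0 = 0 + 0 = 0)
P*(91 + A) = 74*(91 + 0) = 74*91 = 6734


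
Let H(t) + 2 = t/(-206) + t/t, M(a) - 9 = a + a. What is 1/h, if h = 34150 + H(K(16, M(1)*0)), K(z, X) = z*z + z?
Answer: 103/3517211 ≈ 2.9285e-5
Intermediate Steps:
M(a) = 9 + 2*a (M(a) = 9 + (a + a) = 9 + 2*a)
K(z, X) = z + z**2 (K(z, X) = z**2 + z = z + z**2)
H(t) = -1 - t/206 (H(t) = -2 + (t/(-206) + t/t) = -2 + (t*(-1/206) + 1) = -2 + (-t/206 + 1) = -2 + (1 - t/206) = -1 - t/206)
h = 3517211/103 (h = 34150 + (-1 - 8*(1 + 16)/103) = 34150 + (-1 - 8*17/103) = 34150 + (-1 - 1/206*272) = 34150 + (-1 - 136/103) = 34150 - 239/103 = 3517211/103 ≈ 34148.)
1/h = 1/(3517211/103) = 103/3517211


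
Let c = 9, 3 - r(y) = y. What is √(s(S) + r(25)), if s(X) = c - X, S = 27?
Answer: 2*I*√10 ≈ 6.3246*I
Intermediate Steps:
r(y) = 3 - y
s(X) = 9 - X
√(s(S) + r(25)) = √((9 - 1*27) + (3 - 1*25)) = √((9 - 27) + (3 - 25)) = √(-18 - 22) = √(-40) = 2*I*√10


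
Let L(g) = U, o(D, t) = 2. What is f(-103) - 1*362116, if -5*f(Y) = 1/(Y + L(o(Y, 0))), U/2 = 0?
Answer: -186489739/515 ≈ -3.6212e+5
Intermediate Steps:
U = 0 (U = 2*0 = 0)
L(g) = 0
f(Y) = -1/(5*Y) (f(Y) = -1/(5*(Y + 0)) = -1/(5*Y))
f(-103) - 1*362116 = -⅕/(-103) - 1*362116 = -⅕*(-1/103) - 362116 = 1/515 - 362116 = -186489739/515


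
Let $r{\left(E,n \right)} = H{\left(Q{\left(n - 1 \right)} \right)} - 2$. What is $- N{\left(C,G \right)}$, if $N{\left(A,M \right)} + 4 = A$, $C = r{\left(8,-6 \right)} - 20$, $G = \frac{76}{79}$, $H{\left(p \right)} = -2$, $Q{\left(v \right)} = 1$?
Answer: $28$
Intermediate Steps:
$G = \frac{76}{79}$ ($G = 76 \cdot \frac{1}{79} = \frac{76}{79} \approx 0.96203$)
$r{\left(E,n \right)} = -4$ ($r{\left(E,n \right)} = -2 - 2 = -4$)
$C = -24$ ($C = -4 - 20 = -24$)
$N{\left(A,M \right)} = -4 + A$
$- N{\left(C,G \right)} = - (-4 - 24) = \left(-1\right) \left(-28\right) = 28$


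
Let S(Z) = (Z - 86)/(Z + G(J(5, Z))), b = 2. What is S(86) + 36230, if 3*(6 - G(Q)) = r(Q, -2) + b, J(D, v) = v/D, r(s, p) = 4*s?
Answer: 36230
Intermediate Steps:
G(Q) = 16/3 - 4*Q/3 (G(Q) = 6 - (4*Q + 2)/3 = 6 - (2 + 4*Q)/3 = 6 + (-2/3 - 4*Q/3) = 16/3 - 4*Q/3)
S(Z) = (-86 + Z)/(16/3 + 11*Z/15) (S(Z) = (Z - 86)/(Z + (16/3 - 4*Z/(3*5))) = (-86 + Z)/(Z + (16/3 - 4*Z/(3*5))) = (-86 + Z)/(Z + (16/3 - 4*Z/15)) = (-86 + Z)/(16/3 + 11*Z/15))
S(86) + 36230 = 15*(-86 + 86)/(80 + 11*86) + 36230 = 15*0/(80 + 946) + 36230 = 15*0/1026 + 36230 = 15*(1/1026)*0 + 36230 = 0 + 36230 = 36230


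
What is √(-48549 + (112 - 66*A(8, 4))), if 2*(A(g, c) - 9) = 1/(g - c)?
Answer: I*√196157/2 ≈ 221.45*I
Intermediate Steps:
A(g, c) = 9 + 1/(2*(g - c))
√(-48549 + (112 - 66*A(8, 4))) = √(-48549 + (112 - 66*(-½ - 9*8 + 9*4)/(4 - 1*8))) = √(-48549 + (112 - 66*(-½ - 72 + 36)/(4 - 8))) = √(-48549 + (112 - 66*(-73)/((-4)*2))) = √(-48549 + (112 - (-33)*(-73)/(2*2))) = √(-48549 + (112 - 66*73/8)) = √(-48549 + (112 - 2409/4)) = √(-48549 - 1961/4) = √(-196157/4) = I*√196157/2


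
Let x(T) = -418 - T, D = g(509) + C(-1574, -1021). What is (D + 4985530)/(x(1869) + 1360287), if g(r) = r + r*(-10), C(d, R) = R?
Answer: 622491/169750 ≈ 3.6671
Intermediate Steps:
g(r) = -9*r (g(r) = r - 10*r = -9*r)
D = -5602 (D = -9*509 - 1021 = -4581 - 1021 = -5602)
(D + 4985530)/(x(1869) + 1360287) = (-5602 + 4985530)/((-418 - 1*1869) + 1360287) = 4979928/((-418 - 1869) + 1360287) = 4979928/(-2287 + 1360287) = 4979928/1358000 = 4979928*(1/1358000) = 622491/169750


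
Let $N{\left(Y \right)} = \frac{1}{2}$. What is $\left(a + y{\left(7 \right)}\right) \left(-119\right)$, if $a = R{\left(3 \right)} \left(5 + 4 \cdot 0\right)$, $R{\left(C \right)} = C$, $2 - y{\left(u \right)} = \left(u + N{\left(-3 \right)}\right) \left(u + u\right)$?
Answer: $10472$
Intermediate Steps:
$N{\left(Y \right)} = \frac{1}{2}$
$y{\left(u \right)} = 2 - 2 u \left(\frac{1}{2} + u\right)$ ($y{\left(u \right)} = 2 - \left(u + \frac{1}{2}\right) \left(u + u\right) = 2 - \left(\frac{1}{2} + u\right) 2 u = 2 - 2 u \left(\frac{1}{2} + u\right)$)
$a = 15$ ($a = 3 \left(5 + 4 \cdot 0\right) = 3 \left(5 + 0\right) = 3 \cdot 5 = 15$)
$\left(a + y{\left(7 \right)}\right) \left(-119\right) = \left(15 - \left(5 + 98\right)\right) \left(-119\right) = \left(15 - 103\right) \left(-119\right) = \left(-88\right) \left(-119\right) = 10472$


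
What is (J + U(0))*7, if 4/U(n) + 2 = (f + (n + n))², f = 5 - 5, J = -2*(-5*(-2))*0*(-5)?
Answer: -14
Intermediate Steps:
J = 0 (J = -20*0*(-5) = -2*0*(-5) = 0*(-5) = 0)
f = 0
U(n) = 4/(-2 + 4*n²) (U(n) = 4/(-2 + (0 + (n + n))²) = 4/(-2 + (0 + 2*n)²) = 4/(-2 + (2*n)²) = 4/(-2 + 4*n²))
(J + U(0))*7 = (0 + 2/(-1 + 2*0²))*7 = (0 + 2/(-1 + 2*0))*7 = (0 + 2/(-1 + 0))*7 = (0 + 2/(-1))*7 = (0 + 2*(-1))*7 = (0 - 2)*7 = -2*7 = -14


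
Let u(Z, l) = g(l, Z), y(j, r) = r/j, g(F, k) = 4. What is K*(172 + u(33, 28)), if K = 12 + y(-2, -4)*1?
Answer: 2464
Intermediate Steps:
u(Z, l) = 4
K = 14 (K = 12 - 4/(-2)*1 = 12 - 4*(-½)*1 = 12 + 2*1 = 12 + 2 = 14)
K*(172 + u(33, 28)) = 14*(172 + 4) = 14*176 = 2464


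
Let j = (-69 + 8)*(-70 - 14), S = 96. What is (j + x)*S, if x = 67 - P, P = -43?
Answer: 502464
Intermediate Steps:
x = 110 (x = 67 - 1*(-43) = 67 + 43 = 110)
j = 5124 (j = -61*(-84) = 5124)
(j + x)*S = (5124 + 110)*96 = 5234*96 = 502464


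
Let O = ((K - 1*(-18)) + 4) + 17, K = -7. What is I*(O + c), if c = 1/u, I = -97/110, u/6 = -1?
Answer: -18527/660 ≈ -28.071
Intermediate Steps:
u = -6 (u = 6*(-1) = -6)
I = -97/110 (I = -97*1/110 = -97/110 ≈ -0.88182)
O = 32 (O = ((-7 - 1*(-18)) + 4) + 17 = ((-7 + 18) + 4) + 17 = (11 + 4) + 17 = 15 + 17 = 32)
c = -⅙ (c = 1/(-6) = -⅙ ≈ -0.16667)
I*(O + c) = -97*(32 - ⅙)/110 = -97/110*191/6 = -18527/660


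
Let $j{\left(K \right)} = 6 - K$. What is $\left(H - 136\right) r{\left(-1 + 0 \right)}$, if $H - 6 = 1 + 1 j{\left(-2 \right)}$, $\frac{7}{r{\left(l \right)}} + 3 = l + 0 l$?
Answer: $\frac{847}{4} \approx 211.75$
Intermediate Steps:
$r{\left(l \right)} = \frac{7}{-3 + l}$ ($r{\left(l \right)} = \frac{7}{-3 + \left(l + 0 l\right)} = \frac{7}{-3 + \left(l + 0\right)} = \frac{7}{-3 + l}$)
$H = 15$ ($H = 6 + \left(1 + 1 \left(6 - -2\right)\right) = 6 + \left(1 + 1 \left(6 + 2\right)\right) = 6 + \left(1 + 1 \cdot 8\right) = 6 + \left(1 + 8\right) = 6 + 9 = 15$)
$\left(H - 136\right) r{\left(-1 + 0 \right)} = \left(15 - 136\right) \frac{7}{-3 + \left(-1 + 0\right)} = - 121 \frac{7}{-3 - 1} = - 121 \frac{7}{-4} = - 121 \cdot 7 \left(- \frac{1}{4}\right) = \left(-121\right) \left(- \frac{7}{4}\right) = \frac{847}{4}$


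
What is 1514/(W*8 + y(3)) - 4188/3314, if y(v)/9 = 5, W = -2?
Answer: 2447972/48053 ≈ 50.943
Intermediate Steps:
y(v) = 45 (y(v) = 9*5 = 45)
1514/(W*8 + y(3)) - 4188/3314 = 1514/(-2*8 + 45) - 4188/3314 = 1514/(-16 + 45) - 4188*1/3314 = 1514/29 - 2094/1657 = 2447972/48053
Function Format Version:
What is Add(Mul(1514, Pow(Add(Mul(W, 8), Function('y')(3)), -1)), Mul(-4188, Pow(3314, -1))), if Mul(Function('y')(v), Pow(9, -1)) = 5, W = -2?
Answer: Rational(2447972, 48053) ≈ 50.943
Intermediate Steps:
Function('y')(v) = 45 (Function('y')(v) = Mul(9, 5) = 45)
Add(Mul(1514, Pow(Add(Mul(W, 8), Function('y')(3)), -1)), Mul(-4188, Pow(3314, -1))) = Add(Mul(1514, Pow(Add(Mul(-2, 8), 45), -1)), Mul(-4188, Pow(3314, -1))) = Add(Mul(1514, Pow(Add(-16, 45), -1)), Mul(-4188, Rational(1, 3314))) = Add(Mul(1514, Pow(29, -1)), Rational(-2094, 1657)) = Add(Mul(1514, Rational(1, 29)), Rational(-2094, 1657)) = Add(Rational(1514, 29), Rational(-2094, 1657)) = Rational(2447972, 48053)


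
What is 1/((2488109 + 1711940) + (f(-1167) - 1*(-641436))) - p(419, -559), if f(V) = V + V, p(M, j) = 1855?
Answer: -8976625104/4839151 ≈ -1855.0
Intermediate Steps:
f(V) = 2*V
1/((2488109 + 1711940) + (f(-1167) - 1*(-641436))) - p(419, -559) = 1/((2488109 + 1711940) + (2*(-1167) - 1*(-641436))) - 1*1855 = 1/(4200049 + (-2334 + 641436)) - 1855 = 1/(4200049 + 639102) - 1855 = 1/4839151 - 1855 = -8976625104/4839151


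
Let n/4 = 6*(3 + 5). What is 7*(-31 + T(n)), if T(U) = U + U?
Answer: 2471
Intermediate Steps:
n = 192 (n = 4*(6*(3 + 5)) = 4*(6*8) = 4*48 = 192)
T(U) = 2*U
7*(-31 + T(n)) = 7*(-31 + 2*192) = 7*(-31 + 384) = 7*353 = 2471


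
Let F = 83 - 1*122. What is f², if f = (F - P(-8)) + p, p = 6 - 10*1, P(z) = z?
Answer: 1225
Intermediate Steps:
F = -39 (F = 83 - 122 = -39)
p = -4 (p = 6 - 10 = -4)
f = -35 (f = (-39 - 1*(-8)) - 4 = (-39 + 8) - 4 = -31 - 4 = -35)
f² = (-35)² = 1225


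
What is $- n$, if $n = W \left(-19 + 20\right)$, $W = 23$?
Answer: $-23$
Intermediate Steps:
$n = 23$ ($n = 23 \left(-19 + 20\right) = 23 \cdot 1 = 23$)
$- n = \left(-1\right) 23 = -23$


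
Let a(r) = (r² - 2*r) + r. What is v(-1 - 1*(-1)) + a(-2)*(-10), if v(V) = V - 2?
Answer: -62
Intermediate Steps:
v(V) = -2 + V
a(r) = r² - r
v(-1 - 1*(-1)) + a(-2)*(-10) = (-2 + (-1 - 1*(-1))) - 2*(-1 - 2)*(-10) = (-2 + (-1 + 1)) - 2*(-3)*(-10) = (-2 + 0) + 6*(-10) = -2 - 60 = -62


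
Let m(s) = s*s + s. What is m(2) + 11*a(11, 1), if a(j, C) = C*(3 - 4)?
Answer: -5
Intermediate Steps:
m(s) = s + s² (m(s) = s² + s = s + s²)
a(j, C) = -C (a(j, C) = C*(-1) = -C)
m(2) + 11*a(11, 1) = 2*(1 + 2) + 11*(-1*1) = 2*3 + 11*(-1) = 6 - 11 = -5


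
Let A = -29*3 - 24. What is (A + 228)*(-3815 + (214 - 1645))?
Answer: -613782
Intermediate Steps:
A = -111 (A = -87 - 24 = -111)
(A + 228)*(-3815 + (214 - 1645)) = (-111 + 228)*(-3815 + (214 - 1645)) = 117*(-3815 - 1431) = 117*(-5246) = -613782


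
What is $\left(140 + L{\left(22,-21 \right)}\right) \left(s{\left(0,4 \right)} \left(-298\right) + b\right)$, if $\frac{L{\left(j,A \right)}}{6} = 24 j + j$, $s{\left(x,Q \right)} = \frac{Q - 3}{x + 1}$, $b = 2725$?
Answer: $8348880$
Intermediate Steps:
$s{\left(x,Q \right)} = \frac{-3 + Q}{1 + x}$
$L{\left(j,A \right)} = 150 j$ ($L{\left(j,A \right)} = 6 \left(24 j + j\right) = 6 \cdot 25 j = 150 j$)
$\left(140 + L{\left(22,-21 \right)}\right) \left(s{\left(0,4 \right)} \left(-298\right) + b\right) = \left(140 + 150 \cdot 22\right) \left(\frac{-3 + 4}{1 + 0} \left(-298\right) + 2725\right) = \left(140 + 3300\right) \left(1^{-1} \cdot 1 \left(-298\right) + 2725\right) = 3440 \left(1 \cdot 1 \left(-298\right) + 2725\right) = 3440 \left(1 \left(-298\right) + 2725\right) = 3440 \left(-298 + 2725\right) = 3440 \cdot 2427 = 8348880$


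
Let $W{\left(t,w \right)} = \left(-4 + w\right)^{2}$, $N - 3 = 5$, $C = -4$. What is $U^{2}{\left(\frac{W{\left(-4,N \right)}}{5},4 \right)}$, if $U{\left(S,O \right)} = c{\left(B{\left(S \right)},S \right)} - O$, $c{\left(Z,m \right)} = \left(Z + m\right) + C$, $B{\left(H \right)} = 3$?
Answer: $\frac{81}{25} \approx 3.24$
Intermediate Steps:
$N = 8$ ($N = 3 + 5 = 8$)
$c{\left(Z,m \right)} = -4 + Z + m$ ($c{\left(Z,m \right)} = \left(Z + m\right) - 4 = -4 + Z + m$)
$U{\left(S,O \right)} = -1 + S - O$ ($U{\left(S,O \right)} = \left(-4 + 3 + S\right) - O = \left(-1 + S\right) - O = -1 + S - O$)
$U^{2}{\left(\frac{W{\left(-4,N \right)}}{5},4 \right)} = \left(-1 + \frac{\left(-4 + 8\right)^{2}}{5} - 4\right)^{2} = \left(-1 + 4^{2} \cdot \frac{1}{5} - 4\right)^{2} = \left(-1 + 16 \cdot \frac{1}{5} - 4\right)^{2} = \left(-1 + \frac{16}{5} - 4\right)^{2} = \left(- \frac{9}{5}\right)^{2} = \frac{81}{25}$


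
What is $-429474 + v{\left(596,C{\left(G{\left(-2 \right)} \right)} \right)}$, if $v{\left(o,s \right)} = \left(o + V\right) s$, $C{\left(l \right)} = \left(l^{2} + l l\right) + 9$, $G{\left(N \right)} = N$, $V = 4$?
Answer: $-419274$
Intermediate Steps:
$C{\left(l \right)} = 9 + 2 l^{2}$ ($C{\left(l \right)} = \left(l^{2} + l^{2}\right) + 9 = 2 l^{2} + 9 = 9 + 2 l^{2}$)
$v{\left(o,s \right)} = s \left(4 + o\right)$ ($v{\left(o,s \right)} = \left(o + 4\right) s = \left(4 + o\right) s = s \left(4 + o\right)$)
$-429474 + v{\left(596,C{\left(G{\left(-2 \right)} \right)} \right)} = -429474 + \left(9 + 2 \left(-2\right)^{2}\right) \left(4 + 596\right) = -429474 + \left(9 + 2 \cdot 4\right) 600 = -429474 + \left(9 + 8\right) 600 = -429474 + 17 \cdot 600 = -429474 + 10200 = -419274$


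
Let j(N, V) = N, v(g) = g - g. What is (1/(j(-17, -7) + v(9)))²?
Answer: 1/289 ≈ 0.0034602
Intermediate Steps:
v(g) = 0
(1/(j(-17, -7) + v(9)))² = (1/(-17 + 0))² = (1/(-17))² = (-1/17)² = 1/289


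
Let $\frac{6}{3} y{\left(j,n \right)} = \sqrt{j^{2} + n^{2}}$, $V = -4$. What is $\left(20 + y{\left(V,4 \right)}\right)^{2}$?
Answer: $408 + 80 \sqrt{2} \approx 521.14$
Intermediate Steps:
$y{\left(j,n \right)} = \frac{\sqrt{j^{2} + n^{2}}}{2}$
$\left(20 + y{\left(V,4 \right)}\right)^{2} = \left(20 + \frac{\sqrt{\left(-4\right)^{2} + 4^{2}}}{2}\right)^{2} = \left(20 + \frac{\sqrt{16 + 16}}{2}\right)^{2} = \left(20 + \frac{\sqrt{32}}{2}\right)^{2} = \left(20 + \frac{4 \sqrt{2}}{2}\right)^{2} = \left(20 + 2 \sqrt{2}\right)^{2}$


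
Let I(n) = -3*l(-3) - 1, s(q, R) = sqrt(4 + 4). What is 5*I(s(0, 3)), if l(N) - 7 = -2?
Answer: -80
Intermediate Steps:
l(N) = 5 (l(N) = 7 - 2 = 5)
s(q, R) = 2*sqrt(2) (s(q, R) = sqrt(8) = 2*sqrt(2))
I(n) = -16 (I(n) = -3*5 - 1 = -15 - 1 = -16)
5*I(s(0, 3)) = 5*(-16) = -80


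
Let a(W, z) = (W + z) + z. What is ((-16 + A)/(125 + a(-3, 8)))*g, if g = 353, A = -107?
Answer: -14473/46 ≈ -314.63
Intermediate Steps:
a(W, z) = W + 2*z
((-16 + A)/(125 + a(-3, 8)))*g = ((-16 - 107)/(125 + (-3 + 2*8)))*353 = -123/(125 + (-3 + 16))*353 = -123/(125 + 13)*353 = -123/138*353 = -123*1/138*353 = -41/46*353 = -14473/46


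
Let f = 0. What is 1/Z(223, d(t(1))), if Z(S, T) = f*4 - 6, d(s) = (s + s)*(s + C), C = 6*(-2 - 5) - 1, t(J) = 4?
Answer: -⅙ ≈ -0.16667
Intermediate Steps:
C = -43 (C = 6*(-7) - 1 = -42 - 1 = -43)
d(s) = 2*s*(-43 + s) (d(s) = (s + s)*(s - 43) = (2*s)*(-43 + s) = 2*s*(-43 + s))
Z(S, T) = -6 (Z(S, T) = 0*4 - 6 = 0 - 6 = -6)
1/Z(223, d(t(1))) = 1/(-6) = -⅙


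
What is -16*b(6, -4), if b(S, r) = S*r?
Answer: 384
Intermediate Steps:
-16*b(6, -4) = -96*(-4) = -16*(-24) = 384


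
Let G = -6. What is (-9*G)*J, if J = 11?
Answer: 594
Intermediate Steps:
(-9*G)*J = -9*(-6)*11 = 54*11 = 594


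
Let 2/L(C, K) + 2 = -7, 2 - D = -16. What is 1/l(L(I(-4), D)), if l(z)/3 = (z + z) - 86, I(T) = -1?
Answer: -3/778 ≈ -0.0038560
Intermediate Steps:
D = 18 (D = 2 - 1*(-16) = 2 + 16 = 18)
L(C, K) = -2/9 (L(C, K) = 2/(-2 - 7) = 2/(-9) = 2*(-⅑) = -2/9)
l(z) = -258 + 6*z (l(z) = 3*((z + z) - 86) = 3*(2*z - 86) = 3*(-86 + 2*z) = -258 + 6*z)
1/l(L(I(-4), D)) = 1/(-258 + 6*(-2/9)) = 1/(-258 - 4/3) = 1/(-778/3) = -3/778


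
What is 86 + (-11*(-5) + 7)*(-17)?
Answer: -968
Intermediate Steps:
86 + (-11*(-5) + 7)*(-17) = 86 + (55 + 7)*(-17) = 86 + 62*(-17) = 86 - 1054 = -968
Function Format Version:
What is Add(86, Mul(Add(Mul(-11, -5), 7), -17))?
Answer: -968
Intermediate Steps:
Add(86, Mul(Add(Mul(-11, -5), 7), -17)) = Add(86, Mul(Add(55, 7), -17)) = Add(86, Mul(62, -17)) = Add(86, -1054) = -968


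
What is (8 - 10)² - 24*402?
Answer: -9644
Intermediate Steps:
(8 - 10)² - 24*402 = (-2)² - 9648 = 4 - 9648 = -9644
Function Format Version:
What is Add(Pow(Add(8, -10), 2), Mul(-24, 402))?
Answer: -9644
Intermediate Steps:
Add(Pow(Add(8, -10), 2), Mul(-24, 402)) = Add(Pow(-2, 2), -9648) = Add(4, -9648) = -9644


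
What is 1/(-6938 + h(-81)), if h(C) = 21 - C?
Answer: -1/6836 ≈ -0.00014628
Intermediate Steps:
1/(-6938 + h(-81)) = 1/(-6938 + (21 - 1*(-81))) = 1/(-6938 + (21 + 81)) = 1/(-6938 + 102) = 1/(-6836) = -1/6836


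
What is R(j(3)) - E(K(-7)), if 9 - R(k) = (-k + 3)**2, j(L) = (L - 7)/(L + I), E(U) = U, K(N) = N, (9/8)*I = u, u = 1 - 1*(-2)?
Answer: 655/289 ≈ 2.2664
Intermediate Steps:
u = 3 (u = 1 + 2 = 3)
I = 8/3 (I = (8/9)*3 = 8/3 ≈ 2.6667)
j(L) = (-7 + L)/(8/3 + L) (j(L) = (L - 7)/(L + 8/3) = (-7 + L)/(8/3 + L))
R(k) = 9 - (3 - k)**2 (R(k) = 9 - (-k + 3)**2 = 9 - (3 - k)**2)
R(j(3)) - E(K(-7)) = (3*(-7 + 3)/(8 + 3*3))*(6 - 3*(-7 + 3)/(8 + 3*3)) - 1*(-7) = (3*(-4)/(8 + 9))*(6 - 3*(-4)/(8 + 9)) + 7 = (3*(-4)/17)*(6 - 3*(-4)/17) + 7 = (3*(1/17)*(-4))*(6 - 3*(-4)/17) + 7 = -12*(6 - 1*(-12/17))/17 + 7 = -12*(6 + 12/17)/17 + 7 = -12/17*114/17 + 7 = -1368/289 + 7 = 655/289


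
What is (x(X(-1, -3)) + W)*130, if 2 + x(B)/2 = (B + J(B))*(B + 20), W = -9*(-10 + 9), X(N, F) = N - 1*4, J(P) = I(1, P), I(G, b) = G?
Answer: -14950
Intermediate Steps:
J(P) = 1
X(N, F) = -4 + N (X(N, F) = N - 4 = -4 + N)
W = 9 (W = -9*(-1) = 9)
x(B) = -4 + 2*(1 + B)*(20 + B) (x(B) = -4 + 2*((B + 1)*(B + 20)) = -4 + 2*((1 + B)*(20 + B)) = -4 + 2*(1 + B)*(20 + B))
(x(X(-1, -3)) + W)*130 = ((36 + 2*(-4 - 1)² + 42*(-4 - 1)) + 9)*130 = ((36 + 2*(-5)² + 42*(-5)) + 9)*130 = ((36 + 2*25 - 210) + 9)*130 = ((36 + 50 - 210) + 9)*130 = (-124 + 9)*130 = -115*130 = -14950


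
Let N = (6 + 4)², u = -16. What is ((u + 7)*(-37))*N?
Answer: 33300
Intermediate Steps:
N = 100 (N = 10² = 100)
((u + 7)*(-37))*N = ((-16 + 7)*(-37))*100 = -9*(-37)*100 = 333*100 = 33300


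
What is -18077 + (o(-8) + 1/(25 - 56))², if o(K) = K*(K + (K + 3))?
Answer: -6984268/961 ≈ -7267.7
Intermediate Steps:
o(K) = K*(3 + 2*K) (o(K) = K*(K + (3 + K)) = K*(3 + 2*K))
-18077 + (o(-8) + 1/(25 - 56))² = -18077 + (-8*(3 + 2*(-8)) + 1/(25 - 56))² = -18077 + (-8*(3 - 16) + 1/(-31))² = -18077 + (-8*(-13) - 1/31)² = -18077 + (104 - 1/31)² = -18077 + (3223/31)² = -18077 + 10387729/961 = -6984268/961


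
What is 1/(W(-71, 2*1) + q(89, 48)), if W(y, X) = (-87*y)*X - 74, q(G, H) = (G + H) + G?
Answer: 1/12506 ≈ 7.9962e-5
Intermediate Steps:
q(G, H) = H + 2*G
W(y, X) = -74 - 87*X*y (W(y, X) = -87*X*y - 74 = -74 - 87*X*y)
1/(W(-71, 2*1) + q(89, 48)) = 1/((-74 - 87*2*1*(-71)) + (48 + 2*89)) = 1/((-74 - 87*2*(-71)) + (48 + 178)) = 1/((-74 + 12354) + 226) = 1/(12280 + 226) = 1/12506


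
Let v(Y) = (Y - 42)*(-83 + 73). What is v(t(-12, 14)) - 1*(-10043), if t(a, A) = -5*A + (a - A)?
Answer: 11423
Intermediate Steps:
t(a, A) = a - 6*A
v(Y) = 420 - 10*Y (v(Y) = (-42 + Y)*(-10) = 420 - 10*Y)
v(t(-12, 14)) - 1*(-10043) = (420 - 10*(-12 - 6*14)) - 1*(-10043) = (420 - 10*(-12 - 84)) + 10043 = (420 - 10*(-96)) + 10043 = (420 + 960) + 10043 = 1380 + 10043 = 11423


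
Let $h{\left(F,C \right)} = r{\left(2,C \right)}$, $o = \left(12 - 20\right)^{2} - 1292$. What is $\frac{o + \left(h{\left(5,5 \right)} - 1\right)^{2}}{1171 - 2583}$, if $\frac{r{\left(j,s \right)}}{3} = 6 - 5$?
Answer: $\frac{306}{353} \approx 0.86686$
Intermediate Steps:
$r{\left(j,s \right)} = 3$ ($r{\left(j,s \right)} = 3 \left(6 - 5\right) = 3 \cdot 1 = 3$)
$o = -1228$ ($o = \left(-8\right)^{2} - 1292 = 64 - 1292 = -1228$)
$h{\left(F,C \right)} = 3$
$\frac{o + \left(h{\left(5,5 \right)} - 1\right)^{2}}{1171 - 2583} = \frac{-1228 + \left(3 - 1\right)^{2}}{1171 - 2583} = \frac{-1228 + 2^{2}}{-1412} = \left(-1228 + 4\right) \left(- \frac{1}{1412}\right) = \left(-1224\right) \left(- \frac{1}{1412}\right) = \frac{306}{353}$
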